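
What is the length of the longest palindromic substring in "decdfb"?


Input: "decdfb"
Checking substrings for palindromes:
  No multi-char palindromic substrings found
Longest palindromic substring: "d" with length 1

1


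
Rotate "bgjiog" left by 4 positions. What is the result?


Input: "bgjiog", rotate left by 4
First 4 characters: "bgji"
Remaining characters: "og"
Concatenate remaining + first: "og" + "bgji" = "ogbgji"

ogbgji


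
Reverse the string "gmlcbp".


Input: gmlcbp
Reading characters right to left:
  Position 5: 'p'
  Position 4: 'b'
  Position 3: 'c'
  Position 2: 'l'
  Position 1: 'm'
  Position 0: 'g'
Reversed: pbclmg

pbclmg


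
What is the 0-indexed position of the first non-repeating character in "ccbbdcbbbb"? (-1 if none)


Input: ccbbdcbbbb
Character frequencies:
  'b': 6
  'c': 3
  'd': 1
Scanning left to right for freq == 1:
  Position 0 ('c'): freq=3, skip
  Position 1 ('c'): freq=3, skip
  Position 2 ('b'): freq=6, skip
  Position 3 ('b'): freq=6, skip
  Position 4 ('d'): unique! => answer = 4

4


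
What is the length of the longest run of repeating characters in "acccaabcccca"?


Input: "acccaabcccca"
Scanning for longest run:
  Position 1 ('c'): new char, reset run to 1
  Position 2 ('c'): continues run of 'c', length=2
  Position 3 ('c'): continues run of 'c', length=3
  Position 4 ('a'): new char, reset run to 1
  Position 5 ('a'): continues run of 'a', length=2
  Position 6 ('b'): new char, reset run to 1
  Position 7 ('c'): new char, reset run to 1
  Position 8 ('c'): continues run of 'c', length=2
  Position 9 ('c'): continues run of 'c', length=3
  Position 10 ('c'): continues run of 'c', length=4
  Position 11 ('a'): new char, reset run to 1
Longest run: 'c' with length 4

4


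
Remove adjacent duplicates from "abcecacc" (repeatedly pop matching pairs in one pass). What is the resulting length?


Input: abcecacc
Stack-based adjacent duplicate removal:
  Read 'a': push. Stack: a
  Read 'b': push. Stack: ab
  Read 'c': push. Stack: abc
  Read 'e': push. Stack: abce
  Read 'c': push. Stack: abcec
  Read 'a': push. Stack: abceca
  Read 'c': push. Stack: abcecac
  Read 'c': matches stack top 'c' => pop. Stack: abceca
Final stack: "abceca" (length 6)

6


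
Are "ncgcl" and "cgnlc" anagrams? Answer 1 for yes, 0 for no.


Strings: "ncgcl", "cgnlc"
Sorted first:  ccgln
Sorted second: ccgln
Sorted forms match => anagrams

1


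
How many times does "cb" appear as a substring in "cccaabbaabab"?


Searching for "cb" in "cccaabbaabab"
Scanning each position:
  Position 0: "cc" => no
  Position 1: "cc" => no
  Position 2: "ca" => no
  Position 3: "aa" => no
  Position 4: "ab" => no
  Position 5: "bb" => no
  Position 6: "ba" => no
  Position 7: "aa" => no
  Position 8: "ab" => no
  Position 9: "ba" => no
  Position 10: "ab" => no
Total occurrences: 0

0


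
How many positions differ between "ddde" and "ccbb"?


Comparing "ddde" and "ccbb" position by position:
  Position 0: 'd' vs 'c' => DIFFER
  Position 1: 'd' vs 'c' => DIFFER
  Position 2: 'd' vs 'b' => DIFFER
  Position 3: 'e' vs 'b' => DIFFER
Positions that differ: 4

4


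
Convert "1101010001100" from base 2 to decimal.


Input: "1101010001100" in base 2
Positional expansion:
  Digit '1' (value 1) x 2^12 = 4096
  Digit '1' (value 1) x 2^11 = 2048
  Digit '0' (value 0) x 2^10 = 0
  Digit '1' (value 1) x 2^9 = 512
  Digit '0' (value 0) x 2^8 = 0
  Digit '1' (value 1) x 2^7 = 128
  Digit '0' (value 0) x 2^6 = 0
  Digit '0' (value 0) x 2^5 = 0
  Digit '0' (value 0) x 2^4 = 0
  Digit '1' (value 1) x 2^3 = 8
  Digit '1' (value 1) x 2^2 = 4
  Digit '0' (value 0) x 2^1 = 0
  Digit '0' (value 0) x 2^0 = 0
Sum = 6796

6796


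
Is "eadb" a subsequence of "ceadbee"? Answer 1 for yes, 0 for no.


Check if "eadb" is a subsequence of "ceadbee"
Greedy scan:
  Position 0 ('c'): no match needed
  Position 1 ('e'): matches sub[0] = 'e'
  Position 2 ('a'): matches sub[1] = 'a'
  Position 3 ('d'): matches sub[2] = 'd'
  Position 4 ('b'): matches sub[3] = 'b'
  Position 5 ('e'): no match needed
  Position 6 ('e'): no match needed
All 4 characters matched => is a subsequence

1


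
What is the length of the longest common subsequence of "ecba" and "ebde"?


LCS of "ecba" and "ebde"
DP table:
           e    b    d    e
      0    0    0    0    0
  e   0    1    1    1    1
  c   0    1    1    1    1
  b   0    1    2    2    2
  a   0    1    2    2    2
LCS length = dp[4][4] = 2

2


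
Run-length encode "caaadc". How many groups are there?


Input: caaadc
Scanning for consecutive runs:
  Group 1: 'c' x 1 (positions 0-0)
  Group 2: 'a' x 3 (positions 1-3)
  Group 3: 'd' x 1 (positions 4-4)
  Group 4: 'c' x 1 (positions 5-5)
Total groups: 4

4


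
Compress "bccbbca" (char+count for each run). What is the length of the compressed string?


Input: bccbbca
Runs:
  'b' x 1 => "b1"
  'c' x 2 => "c2"
  'b' x 2 => "b2"
  'c' x 1 => "c1"
  'a' x 1 => "a1"
Compressed: "b1c2b2c1a1"
Compressed length: 10

10


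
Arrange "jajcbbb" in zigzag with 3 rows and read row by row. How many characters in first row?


Zigzag "jajcbbb" into 3 rows:
Placing characters:
  'j' => row 0
  'a' => row 1
  'j' => row 2
  'c' => row 1
  'b' => row 0
  'b' => row 1
  'b' => row 2
Rows:
  Row 0: "jb"
  Row 1: "acb"
  Row 2: "jb"
First row length: 2

2


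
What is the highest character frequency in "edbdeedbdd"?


Input: edbdeedbdd
Character counts:
  'b': 2
  'd': 5
  'e': 3
Maximum frequency: 5

5


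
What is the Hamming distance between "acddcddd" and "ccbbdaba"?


Comparing "acddcddd" and "ccbbdaba" position by position:
  Position 0: 'a' vs 'c' => differ
  Position 1: 'c' vs 'c' => same
  Position 2: 'd' vs 'b' => differ
  Position 3: 'd' vs 'b' => differ
  Position 4: 'c' vs 'd' => differ
  Position 5: 'd' vs 'a' => differ
  Position 6: 'd' vs 'b' => differ
  Position 7: 'd' vs 'a' => differ
Total differences (Hamming distance): 7

7


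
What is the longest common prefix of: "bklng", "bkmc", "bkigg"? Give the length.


Words: bklng, bkmc, bkigg
  Position 0: all 'b' => match
  Position 1: all 'k' => match
  Position 2: ('l', 'm', 'i') => mismatch, stop
LCP = "bk" (length 2)

2


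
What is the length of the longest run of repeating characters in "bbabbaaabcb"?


Input: "bbabbaaabcb"
Scanning for longest run:
  Position 1 ('b'): continues run of 'b', length=2
  Position 2 ('a'): new char, reset run to 1
  Position 3 ('b'): new char, reset run to 1
  Position 4 ('b'): continues run of 'b', length=2
  Position 5 ('a'): new char, reset run to 1
  Position 6 ('a'): continues run of 'a', length=2
  Position 7 ('a'): continues run of 'a', length=3
  Position 8 ('b'): new char, reset run to 1
  Position 9 ('c'): new char, reset run to 1
  Position 10 ('b'): new char, reset run to 1
Longest run: 'a' with length 3

3


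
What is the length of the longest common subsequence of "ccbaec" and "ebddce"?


LCS of "ccbaec" and "ebddce"
DP table:
           e    b    d    d    c    e
      0    0    0    0    0    0    0
  c   0    0    0    0    0    1    1
  c   0    0    0    0    0    1    1
  b   0    0    1    1    1    1    1
  a   0    0    1    1    1    1    1
  e   0    1    1    1    1    1    2
  c   0    1    1    1    1    2    2
LCS length = dp[6][6] = 2

2


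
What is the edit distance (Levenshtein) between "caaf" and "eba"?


Computing edit distance: "caaf" -> "eba"
DP table:
           e    b    a
      0    1    2    3
  c   1    1    2    3
  a   2    2    2    2
  a   3    3    3    2
  f   4    4    4    3
Edit distance = dp[4][3] = 3

3


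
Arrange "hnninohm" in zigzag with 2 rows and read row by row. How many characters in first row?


Zigzag "hnninohm" into 2 rows:
Placing characters:
  'h' => row 0
  'n' => row 1
  'n' => row 0
  'i' => row 1
  'n' => row 0
  'o' => row 1
  'h' => row 0
  'm' => row 1
Rows:
  Row 0: "hnnh"
  Row 1: "niom"
First row length: 4

4


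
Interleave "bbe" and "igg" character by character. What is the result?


Interleaving "bbe" and "igg":
  Position 0: 'b' from first, 'i' from second => "bi"
  Position 1: 'b' from first, 'g' from second => "bg"
  Position 2: 'e' from first, 'g' from second => "eg"
Result: bibgeg

bibgeg


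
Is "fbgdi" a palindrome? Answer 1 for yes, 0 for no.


Input: fbgdi
Reversed: idgbf
  Compare pos 0 ('f') with pos 4 ('i'): MISMATCH
  Compare pos 1 ('b') with pos 3 ('d'): MISMATCH
Result: not a palindrome

0


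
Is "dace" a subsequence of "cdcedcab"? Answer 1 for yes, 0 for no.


Check if "dace" is a subsequence of "cdcedcab"
Greedy scan:
  Position 0 ('c'): no match needed
  Position 1 ('d'): matches sub[0] = 'd'
  Position 2 ('c'): no match needed
  Position 3 ('e'): no match needed
  Position 4 ('d'): no match needed
  Position 5 ('c'): no match needed
  Position 6 ('a'): matches sub[1] = 'a'
  Position 7 ('b'): no match needed
Only matched 2/4 characters => not a subsequence

0


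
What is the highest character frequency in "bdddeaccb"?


Input: bdddeaccb
Character counts:
  'a': 1
  'b': 2
  'c': 2
  'd': 3
  'e': 1
Maximum frequency: 3

3


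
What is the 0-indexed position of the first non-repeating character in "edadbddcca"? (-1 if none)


Input: edadbddcca
Character frequencies:
  'a': 2
  'b': 1
  'c': 2
  'd': 4
  'e': 1
Scanning left to right for freq == 1:
  Position 0 ('e'): unique! => answer = 0

0


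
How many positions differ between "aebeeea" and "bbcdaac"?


Comparing "aebeeea" and "bbcdaac" position by position:
  Position 0: 'a' vs 'b' => DIFFER
  Position 1: 'e' vs 'b' => DIFFER
  Position 2: 'b' vs 'c' => DIFFER
  Position 3: 'e' vs 'd' => DIFFER
  Position 4: 'e' vs 'a' => DIFFER
  Position 5: 'e' vs 'a' => DIFFER
  Position 6: 'a' vs 'c' => DIFFER
Positions that differ: 7

7


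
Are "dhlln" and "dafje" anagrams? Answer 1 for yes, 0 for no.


Strings: "dhlln", "dafje"
Sorted first:  dhlln
Sorted second: adefj
Differ at position 0: 'd' vs 'a' => not anagrams

0


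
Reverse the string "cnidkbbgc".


Input: cnidkbbgc
Reading characters right to left:
  Position 8: 'c'
  Position 7: 'g'
  Position 6: 'b'
  Position 5: 'b'
  Position 4: 'k'
  Position 3: 'd'
  Position 2: 'i'
  Position 1: 'n'
  Position 0: 'c'
Reversed: cgbbkdinc

cgbbkdinc


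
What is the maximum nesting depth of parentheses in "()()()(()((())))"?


Input: "()()()(()((())))"
Tracking depth:
  Position 0 '(': depth becomes 1
  Position 1 ')': depth becomes 0
  Position 2 '(': depth becomes 1
  Position 3 ')': depth becomes 0
  Position 4 '(': depth becomes 1
  Position 5 ')': depth becomes 0
  Position 6 '(': depth becomes 1
  Position 7 '(': depth becomes 2
  Position 8 ')': depth becomes 1
  Position 9 '(': depth becomes 2
  Position 10 '(': depth becomes 3
  Position 11 '(': depth becomes 4
  Position 12 ')': depth becomes 3
  Position 13 ')': depth becomes 2
  Position 14 ')': depth becomes 1
  Position 15 ')': depth becomes 0
Maximum depth reached: 4

4


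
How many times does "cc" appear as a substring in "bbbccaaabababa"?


Searching for "cc" in "bbbccaaabababa"
Scanning each position:
  Position 0: "bb" => no
  Position 1: "bb" => no
  Position 2: "bc" => no
  Position 3: "cc" => MATCH
  Position 4: "ca" => no
  Position 5: "aa" => no
  Position 6: "aa" => no
  Position 7: "ab" => no
  Position 8: "ba" => no
  Position 9: "ab" => no
  Position 10: "ba" => no
  Position 11: "ab" => no
  Position 12: "ba" => no
Total occurrences: 1

1


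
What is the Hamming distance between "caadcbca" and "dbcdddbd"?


Comparing "caadcbca" and "dbcdddbd" position by position:
  Position 0: 'c' vs 'd' => differ
  Position 1: 'a' vs 'b' => differ
  Position 2: 'a' vs 'c' => differ
  Position 3: 'd' vs 'd' => same
  Position 4: 'c' vs 'd' => differ
  Position 5: 'b' vs 'd' => differ
  Position 6: 'c' vs 'b' => differ
  Position 7: 'a' vs 'd' => differ
Total differences (Hamming distance): 7

7


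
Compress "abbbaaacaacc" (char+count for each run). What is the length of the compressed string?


Input: abbbaaacaacc
Runs:
  'a' x 1 => "a1"
  'b' x 3 => "b3"
  'a' x 3 => "a3"
  'c' x 1 => "c1"
  'a' x 2 => "a2"
  'c' x 2 => "c2"
Compressed: "a1b3a3c1a2c2"
Compressed length: 12

12


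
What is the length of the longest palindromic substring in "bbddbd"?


Input: "bbddbd"
Checking substrings for palindromes:
  [1:5] "bddb" (len 4) => palindrome
  [3:6] "dbd" (len 3) => palindrome
  [0:2] "bb" (len 2) => palindrome
  [2:4] "dd" (len 2) => palindrome
Longest palindromic substring: "bddb" with length 4

4


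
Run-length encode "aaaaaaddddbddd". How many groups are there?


Input: aaaaaaddddbddd
Scanning for consecutive runs:
  Group 1: 'a' x 6 (positions 0-5)
  Group 2: 'd' x 4 (positions 6-9)
  Group 3: 'b' x 1 (positions 10-10)
  Group 4: 'd' x 3 (positions 11-13)
Total groups: 4

4


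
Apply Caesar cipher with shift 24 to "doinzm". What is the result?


Caesar cipher: shift "doinzm" by 24
  'd' (pos 3) + 24 = pos 1 = 'b'
  'o' (pos 14) + 24 = pos 12 = 'm'
  'i' (pos 8) + 24 = pos 6 = 'g'
  'n' (pos 13) + 24 = pos 11 = 'l'
  'z' (pos 25) + 24 = pos 23 = 'x'
  'm' (pos 12) + 24 = pos 10 = 'k'
Result: bmglxk

bmglxk


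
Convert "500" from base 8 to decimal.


Input: "500" in base 8
Positional expansion:
  Digit '5' (value 5) x 8^2 = 320
  Digit '0' (value 0) x 8^1 = 0
  Digit '0' (value 0) x 8^0 = 0
Sum = 320

320


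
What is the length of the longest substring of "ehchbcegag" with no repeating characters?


Input: "ehchbcegag"
Sliding window (track last position of each char):
  Position 0 ('e'): window [0,0] length 1 -- new best
  Position 1 ('h'): window [0,1] length 2 -- new best
  Position 2 ('c'): window [0,2] length 3 -- new best
  Position 3 ('h'): repeat (last at 1), move window start to 2
  Position 3 ('h'): window [2,3] length 2
  Position 4 ('b'): window [2,4] length 3
  Position 5 ('c'): repeat (last at 2), move window start to 3
  Position 5 ('c'): window [3,5] length 3
  Position 6 ('e'): window [3,6] length 4 -- new best
  Position 7 ('g'): window [3,7] length 5 -- new best
  Position 8 ('a'): window [3,8] length 6 -- new best
  Position 9 ('g'): repeat (last at 7), move window start to 8
  Position 9 ('g'): window [8,9] length 2
Longest substring with no repeats: "hbcega" with length 6

6


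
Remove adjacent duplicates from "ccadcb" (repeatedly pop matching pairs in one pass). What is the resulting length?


Input: ccadcb
Stack-based adjacent duplicate removal:
  Read 'c': push. Stack: c
  Read 'c': matches stack top 'c' => pop. Stack: (empty)
  Read 'a': push. Stack: a
  Read 'd': push. Stack: ad
  Read 'c': push. Stack: adc
  Read 'b': push. Stack: adcb
Final stack: "adcb" (length 4)

4


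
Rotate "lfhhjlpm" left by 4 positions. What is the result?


Input: "lfhhjlpm", rotate left by 4
First 4 characters: "lfhh"
Remaining characters: "jlpm"
Concatenate remaining + first: "jlpm" + "lfhh" = "jlpmlfhh"

jlpmlfhh


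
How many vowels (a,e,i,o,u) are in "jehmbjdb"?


Input: jehmbjdb
Checking each character:
  'j' at position 0: consonant
  'e' at position 1: vowel (running total: 1)
  'h' at position 2: consonant
  'm' at position 3: consonant
  'b' at position 4: consonant
  'j' at position 5: consonant
  'd' at position 6: consonant
  'b' at position 7: consonant
Total vowels: 1

1


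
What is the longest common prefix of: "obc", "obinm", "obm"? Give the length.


Words: obc, obinm, obm
  Position 0: all 'o' => match
  Position 1: all 'b' => match
  Position 2: ('c', 'i', 'm') => mismatch, stop
LCP = "ob" (length 2)

2


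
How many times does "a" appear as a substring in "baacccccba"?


Searching for "a" in "baacccccba"
Scanning each position:
  Position 0: "b" => no
  Position 1: "a" => MATCH
  Position 2: "a" => MATCH
  Position 3: "c" => no
  Position 4: "c" => no
  Position 5: "c" => no
  Position 6: "c" => no
  Position 7: "c" => no
  Position 8: "b" => no
  Position 9: "a" => MATCH
Total occurrences: 3

3


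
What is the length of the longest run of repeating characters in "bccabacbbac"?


Input: "bccabacbbac"
Scanning for longest run:
  Position 1 ('c'): new char, reset run to 1
  Position 2 ('c'): continues run of 'c', length=2
  Position 3 ('a'): new char, reset run to 1
  Position 4 ('b'): new char, reset run to 1
  Position 5 ('a'): new char, reset run to 1
  Position 6 ('c'): new char, reset run to 1
  Position 7 ('b'): new char, reset run to 1
  Position 8 ('b'): continues run of 'b', length=2
  Position 9 ('a'): new char, reset run to 1
  Position 10 ('c'): new char, reset run to 1
Longest run: 'c' with length 2

2


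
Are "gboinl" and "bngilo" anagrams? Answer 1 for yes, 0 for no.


Strings: "gboinl", "bngilo"
Sorted first:  bgilno
Sorted second: bgilno
Sorted forms match => anagrams

1


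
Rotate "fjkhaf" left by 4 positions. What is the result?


Input: "fjkhaf", rotate left by 4
First 4 characters: "fjkh"
Remaining characters: "af"
Concatenate remaining + first: "af" + "fjkh" = "affjkh"

affjkh


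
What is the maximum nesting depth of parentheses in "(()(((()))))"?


Input: "(()(((()))))"
Tracking depth:
  Position 0 '(': depth becomes 1
  Position 1 '(': depth becomes 2
  Position 2 ')': depth becomes 1
  Position 3 '(': depth becomes 2
  Position 4 '(': depth becomes 3
  Position 5 '(': depth becomes 4
  Position 6 '(': depth becomes 5
  Position 7 ')': depth becomes 4
  Position 8 ')': depth becomes 3
  Position 9 ')': depth becomes 2
  Position 10 ')': depth becomes 1
  Position 11 ')': depth becomes 0
Maximum depth reached: 5

5


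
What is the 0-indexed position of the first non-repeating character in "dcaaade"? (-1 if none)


Input: dcaaade
Character frequencies:
  'a': 3
  'c': 1
  'd': 2
  'e': 1
Scanning left to right for freq == 1:
  Position 0 ('d'): freq=2, skip
  Position 1 ('c'): unique! => answer = 1

1


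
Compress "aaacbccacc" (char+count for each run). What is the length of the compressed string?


Input: aaacbccacc
Runs:
  'a' x 3 => "a3"
  'c' x 1 => "c1"
  'b' x 1 => "b1"
  'c' x 2 => "c2"
  'a' x 1 => "a1"
  'c' x 2 => "c2"
Compressed: "a3c1b1c2a1c2"
Compressed length: 12

12


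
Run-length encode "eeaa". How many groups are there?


Input: eeaa
Scanning for consecutive runs:
  Group 1: 'e' x 2 (positions 0-1)
  Group 2: 'a' x 2 (positions 2-3)
Total groups: 2

2


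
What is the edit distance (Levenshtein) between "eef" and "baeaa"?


Computing edit distance: "eef" -> "baeaa"
DP table:
           b    a    e    a    a
      0    1    2    3    4    5
  e   1    1    2    2    3    4
  e   2    2    2    2    3    4
  f   3    3    3    3    3    4
Edit distance = dp[3][5] = 4

4


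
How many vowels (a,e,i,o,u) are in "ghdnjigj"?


Input: ghdnjigj
Checking each character:
  'g' at position 0: consonant
  'h' at position 1: consonant
  'd' at position 2: consonant
  'n' at position 3: consonant
  'j' at position 4: consonant
  'i' at position 5: vowel (running total: 1)
  'g' at position 6: consonant
  'j' at position 7: consonant
Total vowels: 1

1


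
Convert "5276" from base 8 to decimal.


Input: "5276" in base 8
Positional expansion:
  Digit '5' (value 5) x 8^3 = 2560
  Digit '2' (value 2) x 8^2 = 128
  Digit '7' (value 7) x 8^1 = 56
  Digit '6' (value 6) x 8^0 = 6
Sum = 2750

2750


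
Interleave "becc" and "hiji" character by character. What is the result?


Interleaving "becc" and "hiji":
  Position 0: 'b' from first, 'h' from second => "bh"
  Position 1: 'e' from first, 'i' from second => "ei"
  Position 2: 'c' from first, 'j' from second => "cj"
  Position 3: 'c' from first, 'i' from second => "ci"
Result: bheicjci

bheicjci


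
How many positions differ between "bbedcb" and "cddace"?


Comparing "bbedcb" and "cddace" position by position:
  Position 0: 'b' vs 'c' => DIFFER
  Position 1: 'b' vs 'd' => DIFFER
  Position 2: 'e' vs 'd' => DIFFER
  Position 3: 'd' vs 'a' => DIFFER
  Position 4: 'c' vs 'c' => same
  Position 5: 'b' vs 'e' => DIFFER
Positions that differ: 5

5


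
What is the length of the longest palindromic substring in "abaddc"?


Input: "abaddc"
Checking substrings for palindromes:
  [0:3] "aba" (len 3) => palindrome
  [3:5] "dd" (len 2) => palindrome
Longest palindromic substring: "aba" with length 3

3


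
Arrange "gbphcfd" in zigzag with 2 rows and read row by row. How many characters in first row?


Zigzag "gbphcfd" into 2 rows:
Placing characters:
  'g' => row 0
  'b' => row 1
  'p' => row 0
  'h' => row 1
  'c' => row 0
  'f' => row 1
  'd' => row 0
Rows:
  Row 0: "gpcd"
  Row 1: "bhf"
First row length: 4

4


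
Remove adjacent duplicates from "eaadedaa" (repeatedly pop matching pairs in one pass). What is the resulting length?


Input: eaadedaa
Stack-based adjacent duplicate removal:
  Read 'e': push. Stack: e
  Read 'a': push. Stack: ea
  Read 'a': matches stack top 'a' => pop. Stack: e
  Read 'd': push. Stack: ed
  Read 'e': push. Stack: ede
  Read 'd': push. Stack: eded
  Read 'a': push. Stack: ededa
  Read 'a': matches stack top 'a' => pop. Stack: eded
Final stack: "eded" (length 4)

4


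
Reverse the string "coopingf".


Input: coopingf
Reading characters right to left:
  Position 7: 'f'
  Position 6: 'g'
  Position 5: 'n'
  Position 4: 'i'
  Position 3: 'p'
  Position 2: 'o'
  Position 1: 'o'
  Position 0: 'c'
Reversed: fgnipooc

fgnipooc


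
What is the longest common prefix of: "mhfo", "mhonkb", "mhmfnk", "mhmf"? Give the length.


Words: mhfo, mhonkb, mhmfnk, mhmf
  Position 0: all 'm' => match
  Position 1: all 'h' => match
  Position 2: ('f', 'o', 'm', 'm') => mismatch, stop
LCP = "mh" (length 2)

2


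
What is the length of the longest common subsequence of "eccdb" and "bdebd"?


LCS of "eccdb" and "bdebd"
DP table:
           b    d    e    b    d
      0    0    0    0    0    0
  e   0    0    0    1    1    1
  c   0    0    0    1    1    1
  c   0    0    0    1    1    1
  d   0    0    1    1    1    2
  b   0    1    1    1    2    2
LCS length = dp[5][5] = 2

2


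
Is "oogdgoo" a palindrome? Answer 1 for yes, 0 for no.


Input: oogdgoo
Reversed: oogdgoo
  Compare pos 0 ('o') with pos 6 ('o'): match
  Compare pos 1 ('o') with pos 5 ('o'): match
  Compare pos 2 ('g') with pos 4 ('g'): match
Result: palindrome

1


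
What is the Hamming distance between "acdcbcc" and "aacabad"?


Comparing "acdcbcc" and "aacabad" position by position:
  Position 0: 'a' vs 'a' => same
  Position 1: 'c' vs 'a' => differ
  Position 2: 'd' vs 'c' => differ
  Position 3: 'c' vs 'a' => differ
  Position 4: 'b' vs 'b' => same
  Position 5: 'c' vs 'a' => differ
  Position 6: 'c' vs 'd' => differ
Total differences (Hamming distance): 5

5


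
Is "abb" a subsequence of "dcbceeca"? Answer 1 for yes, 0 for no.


Check if "abb" is a subsequence of "dcbceeca"
Greedy scan:
  Position 0 ('d'): no match needed
  Position 1 ('c'): no match needed
  Position 2 ('b'): no match needed
  Position 3 ('c'): no match needed
  Position 4 ('e'): no match needed
  Position 5 ('e'): no match needed
  Position 6 ('c'): no match needed
  Position 7 ('a'): matches sub[0] = 'a'
Only matched 1/3 characters => not a subsequence

0


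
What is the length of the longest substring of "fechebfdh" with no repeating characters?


Input: "fechebfdh"
Sliding window (track last position of each char):
  Position 0 ('f'): window [0,0] length 1 -- new best
  Position 1 ('e'): window [0,1] length 2 -- new best
  Position 2 ('c'): window [0,2] length 3 -- new best
  Position 3 ('h'): window [0,3] length 4 -- new best
  Position 4 ('e'): repeat (last at 1), move window start to 2
  Position 4 ('e'): window [2,4] length 3
  Position 5 ('b'): window [2,5] length 4
  Position 6 ('f'): window [2,6] length 5 -- new best
  Position 7 ('d'): window [2,7] length 6 -- new best
  Position 8 ('h'): repeat (last at 3), move window start to 4
  Position 8 ('h'): window [4,8] length 5
Longest substring with no repeats: "chebfd" with length 6

6


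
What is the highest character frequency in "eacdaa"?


Input: eacdaa
Character counts:
  'a': 3
  'c': 1
  'd': 1
  'e': 1
Maximum frequency: 3

3


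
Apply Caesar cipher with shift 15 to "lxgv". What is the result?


Caesar cipher: shift "lxgv" by 15
  'l' (pos 11) + 15 = pos 0 = 'a'
  'x' (pos 23) + 15 = pos 12 = 'm'
  'g' (pos 6) + 15 = pos 21 = 'v'
  'v' (pos 21) + 15 = pos 10 = 'k'
Result: amvk

amvk


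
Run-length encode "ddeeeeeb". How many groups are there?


Input: ddeeeeeb
Scanning for consecutive runs:
  Group 1: 'd' x 2 (positions 0-1)
  Group 2: 'e' x 5 (positions 2-6)
  Group 3: 'b' x 1 (positions 7-7)
Total groups: 3

3


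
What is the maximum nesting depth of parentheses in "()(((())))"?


Input: "()(((())))"
Tracking depth:
  Position 0 '(': depth becomes 1
  Position 1 ')': depth becomes 0
  Position 2 '(': depth becomes 1
  Position 3 '(': depth becomes 2
  Position 4 '(': depth becomes 3
  Position 5 '(': depth becomes 4
  Position 6 ')': depth becomes 3
  Position 7 ')': depth becomes 2
  Position 8 ')': depth becomes 1
  Position 9 ')': depth becomes 0
Maximum depth reached: 4

4


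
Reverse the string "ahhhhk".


Input: ahhhhk
Reading characters right to left:
  Position 5: 'k'
  Position 4: 'h'
  Position 3: 'h'
  Position 2: 'h'
  Position 1: 'h'
  Position 0: 'a'
Reversed: khhhha

khhhha


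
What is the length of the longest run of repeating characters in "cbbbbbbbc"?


Input: "cbbbbbbbc"
Scanning for longest run:
  Position 1 ('b'): new char, reset run to 1
  Position 2 ('b'): continues run of 'b', length=2
  Position 3 ('b'): continues run of 'b', length=3
  Position 4 ('b'): continues run of 'b', length=4
  Position 5 ('b'): continues run of 'b', length=5
  Position 6 ('b'): continues run of 'b', length=6
  Position 7 ('b'): continues run of 'b', length=7
  Position 8 ('c'): new char, reset run to 1
Longest run: 'b' with length 7

7


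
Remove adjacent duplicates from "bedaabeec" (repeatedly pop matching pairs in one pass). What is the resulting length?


Input: bedaabeec
Stack-based adjacent duplicate removal:
  Read 'b': push. Stack: b
  Read 'e': push. Stack: be
  Read 'd': push. Stack: bed
  Read 'a': push. Stack: beda
  Read 'a': matches stack top 'a' => pop. Stack: bed
  Read 'b': push. Stack: bedb
  Read 'e': push. Stack: bedbe
  Read 'e': matches stack top 'e' => pop. Stack: bedb
  Read 'c': push. Stack: bedbc
Final stack: "bedbc" (length 5)

5


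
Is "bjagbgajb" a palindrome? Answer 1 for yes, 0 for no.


Input: bjagbgajb
Reversed: bjagbgajb
  Compare pos 0 ('b') with pos 8 ('b'): match
  Compare pos 1 ('j') with pos 7 ('j'): match
  Compare pos 2 ('a') with pos 6 ('a'): match
  Compare pos 3 ('g') with pos 5 ('g'): match
Result: palindrome

1


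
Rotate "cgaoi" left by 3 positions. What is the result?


Input: "cgaoi", rotate left by 3
First 3 characters: "cga"
Remaining characters: "oi"
Concatenate remaining + first: "oi" + "cga" = "oicga"

oicga


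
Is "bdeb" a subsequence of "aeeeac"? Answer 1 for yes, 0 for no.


Check if "bdeb" is a subsequence of "aeeeac"
Greedy scan:
  Position 0 ('a'): no match needed
  Position 1 ('e'): no match needed
  Position 2 ('e'): no match needed
  Position 3 ('e'): no match needed
  Position 4 ('a'): no match needed
  Position 5 ('c'): no match needed
Only matched 0/4 characters => not a subsequence

0


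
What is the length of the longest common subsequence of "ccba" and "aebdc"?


LCS of "ccba" and "aebdc"
DP table:
           a    e    b    d    c
      0    0    0    0    0    0
  c   0    0    0    0    0    1
  c   0    0    0    0    0    1
  b   0    0    0    1    1    1
  a   0    1    1    1    1    1
LCS length = dp[4][5] = 1

1


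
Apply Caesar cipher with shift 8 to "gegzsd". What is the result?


Caesar cipher: shift "gegzsd" by 8
  'g' (pos 6) + 8 = pos 14 = 'o'
  'e' (pos 4) + 8 = pos 12 = 'm'
  'g' (pos 6) + 8 = pos 14 = 'o'
  'z' (pos 25) + 8 = pos 7 = 'h'
  's' (pos 18) + 8 = pos 0 = 'a'
  'd' (pos 3) + 8 = pos 11 = 'l'
Result: omohal

omohal


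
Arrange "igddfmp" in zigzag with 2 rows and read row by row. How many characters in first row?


Zigzag "igddfmp" into 2 rows:
Placing characters:
  'i' => row 0
  'g' => row 1
  'd' => row 0
  'd' => row 1
  'f' => row 0
  'm' => row 1
  'p' => row 0
Rows:
  Row 0: "idfp"
  Row 1: "gdm"
First row length: 4

4


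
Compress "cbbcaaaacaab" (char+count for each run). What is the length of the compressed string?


Input: cbbcaaaacaab
Runs:
  'c' x 1 => "c1"
  'b' x 2 => "b2"
  'c' x 1 => "c1"
  'a' x 4 => "a4"
  'c' x 1 => "c1"
  'a' x 2 => "a2"
  'b' x 1 => "b1"
Compressed: "c1b2c1a4c1a2b1"
Compressed length: 14

14


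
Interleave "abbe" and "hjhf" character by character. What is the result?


Interleaving "abbe" and "hjhf":
  Position 0: 'a' from first, 'h' from second => "ah"
  Position 1: 'b' from first, 'j' from second => "bj"
  Position 2: 'b' from first, 'h' from second => "bh"
  Position 3: 'e' from first, 'f' from second => "ef"
Result: ahbjbhef

ahbjbhef


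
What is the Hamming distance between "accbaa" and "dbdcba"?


Comparing "accbaa" and "dbdcba" position by position:
  Position 0: 'a' vs 'd' => differ
  Position 1: 'c' vs 'b' => differ
  Position 2: 'c' vs 'd' => differ
  Position 3: 'b' vs 'c' => differ
  Position 4: 'a' vs 'b' => differ
  Position 5: 'a' vs 'a' => same
Total differences (Hamming distance): 5

5


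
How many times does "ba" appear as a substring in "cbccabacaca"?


Searching for "ba" in "cbccabacaca"
Scanning each position:
  Position 0: "cb" => no
  Position 1: "bc" => no
  Position 2: "cc" => no
  Position 3: "ca" => no
  Position 4: "ab" => no
  Position 5: "ba" => MATCH
  Position 6: "ac" => no
  Position 7: "ca" => no
  Position 8: "ac" => no
  Position 9: "ca" => no
Total occurrences: 1

1


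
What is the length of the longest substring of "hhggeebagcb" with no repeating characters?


Input: "hhggeebagcb"
Sliding window (track last position of each char):
  Position 0 ('h'): window [0,0] length 1 -- new best
  Position 1 ('h'): repeat (last at 0), move window start to 1
  Position 1 ('h'): window [1,1] length 1
  Position 2 ('g'): window [1,2] length 2 -- new best
  Position 3 ('g'): repeat (last at 2), move window start to 3
  Position 3 ('g'): window [3,3] length 1
  Position 4 ('e'): window [3,4] length 2
  Position 5 ('e'): repeat (last at 4), move window start to 5
  Position 5 ('e'): window [5,5] length 1
  Position 6 ('b'): window [5,6] length 2
  Position 7 ('a'): window [5,7] length 3 -- new best
  Position 8 ('g'): window [5,8] length 4 -- new best
  Position 9 ('c'): window [5,9] length 5 -- new best
  Position 10 ('b'): repeat (last at 6), move window start to 7
  Position 10 ('b'): window [7,10] length 4
Longest substring with no repeats: "ebagc" with length 5

5


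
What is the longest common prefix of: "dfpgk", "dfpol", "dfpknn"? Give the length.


Words: dfpgk, dfpol, dfpknn
  Position 0: all 'd' => match
  Position 1: all 'f' => match
  Position 2: all 'p' => match
  Position 3: ('g', 'o', 'k') => mismatch, stop
LCP = "dfp" (length 3)

3


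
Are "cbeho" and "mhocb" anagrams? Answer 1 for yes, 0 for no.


Strings: "cbeho", "mhocb"
Sorted first:  bceho
Sorted second: bchmo
Differ at position 2: 'e' vs 'h' => not anagrams

0


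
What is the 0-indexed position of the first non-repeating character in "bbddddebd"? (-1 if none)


Input: bbddddebd
Character frequencies:
  'b': 3
  'd': 5
  'e': 1
Scanning left to right for freq == 1:
  Position 0 ('b'): freq=3, skip
  Position 1 ('b'): freq=3, skip
  Position 2 ('d'): freq=5, skip
  Position 3 ('d'): freq=5, skip
  Position 4 ('d'): freq=5, skip
  Position 5 ('d'): freq=5, skip
  Position 6 ('e'): unique! => answer = 6

6


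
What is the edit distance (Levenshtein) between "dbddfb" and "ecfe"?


Computing edit distance: "dbddfb" -> "ecfe"
DP table:
           e    c    f    e
      0    1    2    3    4
  d   1    1    2    3    4
  b   2    2    2    3    4
  d   3    3    3    3    4
  d   4    4    4    4    4
  f   5    5    5    4    5
  b   6    6    6    5    5
Edit distance = dp[6][4] = 5

5


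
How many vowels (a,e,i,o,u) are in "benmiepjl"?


Input: benmiepjl
Checking each character:
  'b' at position 0: consonant
  'e' at position 1: vowel (running total: 1)
  'n' at position 2: consonant
  'm' at position 3: consonant
  'i' at position 4: vowel (running total: 2)
  'e' at position 5: vowel (running total: 3)
  'p' at position 6: consonant
  'j' at position 7: consonant
  'l' at position 8: consonant
Total vowels: 3

3


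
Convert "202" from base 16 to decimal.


Input: "202" in base 16
Positional expansion:
  Digit '2' (value 2) x 16^2 = 512
  Digit '0' (value 0) x 16^1 = 0
  Digit '2' (value 2) x 16^0 = 2
Sum = 514

514


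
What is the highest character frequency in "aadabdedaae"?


Input: aadabdedaae
Character counts:
  'a': 5
  'b': 1
  'd': 3
  'e': 2
Maximum frequency: 5

5


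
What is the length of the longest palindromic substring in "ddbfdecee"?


Input: "ddbfdecee"
Checking substrings for palindromes:
  [5:8] "ece" (len 3) => palindrome
  [0:2] "dd" (len 2) => palindrome
  [7:9] "ee" (len 2) => palindrome
Longest palindromic substring: "ece" with length 3

3


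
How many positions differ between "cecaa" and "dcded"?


Comparing "cecaa" and "dcded" position by position:
  Position 0: 'c' vs 'd' => DIFFER
  Position 1: 'e' vs 'c' => DIFFER
  Position 2: 'c' vs 'd' => DIFFER
  Position 3: 'a' vs 'e' => DIFFER
  Position 4: 'a' vs 'd' => DIFFER
Positions that differ: 5

5


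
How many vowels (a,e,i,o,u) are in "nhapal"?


Input: nhapal
Checking each character:
  'n' at position 0: consonant
  'h' at position 1: consonant
  'a' at position 2: vowel (running total: 1)
  'p' at position 3: consonant
  'a' at position 4: vowel (running total: 2)
  'l' at position 5: consonant
Total vowels: 2

2


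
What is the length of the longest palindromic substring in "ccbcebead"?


Input: "ccbcebead"
Checking substrings for palindromes:
  [1:4] "cbc" (len 3) => palindrome
  [4:7] "ebe" (len 3) => palindrome
  [0:2] "cc" (len 2) => palindrome
Longest palindromic substring: "cbc" with length 3

3


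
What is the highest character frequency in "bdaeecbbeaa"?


Input: bdaeecbbeaa
Character counts:
  'a': 3
  'b': 3
  'c': 1
  'd': 1
  'e': 3
Maximum frequency: 3

3


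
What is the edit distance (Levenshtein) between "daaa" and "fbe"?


Computing edit distance: "daaa" -> "fbe"
DP table:
           f    b    e
      0    1    2    3
  d   1    1    2    3
  a   2    2    2    3
  a   3    3    3    3
  a   4    4    4    4
Edit distance = dp[4][3] = 4

4


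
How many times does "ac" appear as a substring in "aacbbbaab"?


Searching for "ac" in "aacbbbaab"
Scanning each position:
  Position 0: "aa" => no
  Position 1: "ac" => MATCH
  Position 2: "cb" => no
  Position 3: "bb" => no
  Position 4: "bb" => no
  Position 5: "ba" => no
  Position 6: "aa" => no
  Position 7: "ab" => no
Total occurrences: 1

1


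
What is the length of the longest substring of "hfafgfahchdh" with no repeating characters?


Input: "hfafgfahchdh"
Sliding window (track last position of each char):
  Position 0 ('h'): window [0,0] length 1 -- new best
  Position 1 ('f'): window [0,1] length 2 -- new best
  Position 2 ('a'): window [0,2] length 3 -- new best
  Position 3 ('f'): repeat (last at 1), move window start to 2
  Position 3 ('f'): window [2,3] length 2
  Position 4 ('g'): window [2,4] length 3
  Position 5 ('f'): repeat (last at 3), move window start to 4
  Position 5 ('f'): window [4,5] length 2
  Position 6 ('a'): window [4,6] length 3
  Position 7 ('h'): window [4,7] length 4 -- new best
  Position 8 ('c'): window [4,8] length 5 -- new best
  Position 9 ('h'): repeat (last at 7), move window start to 8
  Position 9 ('h'): window [8,9] length 2
  Position 10 ('d'): window [8,10] length 3
  Position 11 ('h'): repeat (last at 9), move window start to 10
  Position 11 ('h'): window [10,11] length 2
Longest substring with no repeats: "gfahc" with length 5

5


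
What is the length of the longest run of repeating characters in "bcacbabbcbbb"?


Input: "bcacbabbcbbb"
Scanning for longest run:
  Position 1 ('c'): new char, reset run to 1
  Position 2 ('a'): new char, reset run to 1
  Position 3 ('c'): new char, reset run to 1
  Position 4 ('b'): new char, reset run to 1
  Position 5 ('a'): new char, reset run to 1
  Position 6 ('b'): new char, reset run to 1
  Position 7 ('b'): continues run of 'b', length=2
  Position 8 ('c'): new char, reset run to 1
  Position 9 ('b'): new char, reset run to 1
  Position 10 ('b'): continues run of 'b', length=2
  Position 11 ('b'): continues run of 'b', length=3
Longest run: 'b' with length 3

3


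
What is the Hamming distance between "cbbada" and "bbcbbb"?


Comparing "cbbada" and "bbcbbb" position by position:
  Position 0: 'c' vs 'b' => differ
  Position 1: 'b' vs 'b' => same
  Position 2: 'b' vs 'c' => differ
  Position 3: 'a' vs 'b' => differ
  Position 4: 'd' vs 'b' => differ
  Position 5: 'a' vs 'b' => differ
Total differences (Hamming distance): 5

5


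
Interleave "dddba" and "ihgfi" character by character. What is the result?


Interleaving "dddba" and "ihgfi":
  Position 0: 'd' from first, 'i' from second => "di"
  Position 1: 'd' from first, 'h' from second => "dh"
  Position 2: 'd' from first, 'g' from second => "dg"
  Position 3: 'b' from first, 'f' from second => "bf"
  Position 4: 'a' from first, 'i' from second => "ai"
Result: didhdgbfai

didhdgbfai


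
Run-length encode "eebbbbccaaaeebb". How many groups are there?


Input: eebbbbccaaaeebb
Scanning for consecutive runs:
  Group 1: 'e' x 2 (positions 0-1)
  Group 2: 'b' x 4 (positions 2-5)
  Group 3: 'c' x 2 (positions 6-7)
  Group 4: 'a' x 3 (positions 8-10)
  Group 5: 'e' x 2 (positions 11-12)
  Group 6: 'b' x 2 (positions 13-14)
Total groups: 6

6


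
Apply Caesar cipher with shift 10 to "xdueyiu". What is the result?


Caesar cipher: shift "xdueyiu" by 10
  'x' (pos 23) + 10 = pos 7 = 'h'
  'd' (pos 3) + 10 = pos 13 = 'n'
  'u' (pos 20) + 10 = pos 4 = 'e'
  'e' (pos 4) + 10 = pos 14 = 'o'
  'y' (pos 24) + 10 = pos 8 = 'i'
  'i' (pos 8) + 10 = pos 18 = 's'
  'u' (pos 20) + 10 = pos 4 = 'e'
Result: hneoise

hneoise


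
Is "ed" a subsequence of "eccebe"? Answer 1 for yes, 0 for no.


Check if "ed" is a subsequence of "eccebe"
Greedy scan:
  Position 0 ('e'): matches sub[0] = 'e'
  Position 1 ('c'): no match needed
  Position 2 ('c'): no match needed
  Position 3 ('e'): no match needed
  Position 4 ('b'): no match needed
  Position 5 ('e'): no match needed
Only matched 1/2 characters => not a subsequence

0


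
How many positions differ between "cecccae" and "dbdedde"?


Comparing "cecccae" and "dbdedde" position by position:
  Position 0: 'c' vs 'd' => DIFFER
  Position 1: 'e' vs 'b' => DIFFER
  Position 2: 'c' vs 'd' => DIFFER
  Position 3: 'c' vs 'e' => DIFFER
  Position 4: 'c' vs 'd' => DIFFER
  Position 5: 'a' vs 'd' => DIFFER
  Position 6: 'e' vs 'e' => same
Positions that differ: 6

6


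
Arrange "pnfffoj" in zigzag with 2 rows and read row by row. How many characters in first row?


Zigzag "pnfffoj" into 2 rows:
Placing characters:
  'p' => row 0
  'n' => row 1
  'f' => row 0
  'f' => row 1
  'f' => row 0
  'o' => row 1
  'j' => row 0
Rows:
  Row 0: "pffj"
  Row 1: "nfo"
First row length: 4

4


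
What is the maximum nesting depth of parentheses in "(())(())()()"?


Input: "(())(())()()"
Tracking depth:
  Position 0 '(': depth becomes 1
  Position 1 '(': depth becomes 2
  Position 2 ')': depth becomes 1
  Position 3 ')': depth becomes 0
  Position 4 '(': depth becomes 1
  Position 5 '(': depth becomes 2
  Position 6 ')': depth becomes 1
  Position 7 ')': depth becomes 0
  Position 8 '(': depth becomes 1
  Position 9 ')': depth becomes 0
  Position 10 '(': depth becomes 1
  Position 11 ')': depth becomes 0
Maximum depth reached: 2

2
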